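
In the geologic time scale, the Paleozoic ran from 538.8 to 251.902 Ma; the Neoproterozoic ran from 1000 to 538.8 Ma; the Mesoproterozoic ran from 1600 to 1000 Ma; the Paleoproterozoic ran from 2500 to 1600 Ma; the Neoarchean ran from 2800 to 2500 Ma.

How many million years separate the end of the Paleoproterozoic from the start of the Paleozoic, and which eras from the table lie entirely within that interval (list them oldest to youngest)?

1061.2 million years; Mesoproterozoic, Neoproterozoic

The Paleoproterozoic closes at 1600 Ma and the Paleozoic opens at 538.8 Ma, so the interval is 1600 − 538.8 = 1061.2 Myr.
An era fits inside if it starts at or after 1600 Ma and ends at or before 538.8 Ma; oldest first that gives Mesoproterozoic, Neoproterozoic.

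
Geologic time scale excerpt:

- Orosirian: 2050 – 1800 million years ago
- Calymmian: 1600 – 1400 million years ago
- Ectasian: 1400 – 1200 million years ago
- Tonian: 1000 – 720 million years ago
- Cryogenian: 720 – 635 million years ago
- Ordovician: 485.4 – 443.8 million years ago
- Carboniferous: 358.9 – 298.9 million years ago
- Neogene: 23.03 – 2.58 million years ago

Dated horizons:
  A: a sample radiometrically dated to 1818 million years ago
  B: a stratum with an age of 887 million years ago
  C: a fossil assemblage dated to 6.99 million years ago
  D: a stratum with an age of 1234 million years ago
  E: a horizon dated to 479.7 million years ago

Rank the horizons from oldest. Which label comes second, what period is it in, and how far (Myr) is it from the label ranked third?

D, in the Ectasian; 347 million years to B

Larger Ma means older, so oldest first: A 1818 > D 1234 > B 887 > E 479.7 > C 6.99.
Counting 2 along gives D (1234 Ma); the excerpt puts that inside the Ectasian, 1400–1200 Ma.
Next in line is B (887 Ma), and 1234 − 887 = 347 Myr.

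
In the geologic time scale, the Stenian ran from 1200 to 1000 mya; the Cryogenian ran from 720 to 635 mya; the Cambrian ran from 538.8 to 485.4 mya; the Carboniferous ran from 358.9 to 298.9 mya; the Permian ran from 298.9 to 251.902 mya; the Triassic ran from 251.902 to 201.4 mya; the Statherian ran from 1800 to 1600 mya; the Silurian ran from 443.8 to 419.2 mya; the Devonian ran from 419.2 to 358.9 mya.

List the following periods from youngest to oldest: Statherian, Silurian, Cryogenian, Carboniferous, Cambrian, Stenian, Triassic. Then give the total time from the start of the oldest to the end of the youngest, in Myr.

From the excerpt: Statherian 1800–1600; Silurian 443.8–419.2; Cryogenian 720–635; Carboniferous 358.9–298.9; Cambrian 538.8–485.4; Stenian 1200–1000; Triassic 251.902–201.4 (Ma).
Larger Ma is earlier, so the oldest is Statherian and the youngest is Triassic; youngest to oldest: Triassic, Carboniferous, Silurian, Cambrian, Cryogenian, Stenian, Statherian.
Oldest start 1800 minus youngest end 201.4 gives 1598.6 Myr overall.

Triassic, Carboniferous, Silurian, Cambrian, Cryogenian, Stenian, Statherian; total span 1598.6 Myr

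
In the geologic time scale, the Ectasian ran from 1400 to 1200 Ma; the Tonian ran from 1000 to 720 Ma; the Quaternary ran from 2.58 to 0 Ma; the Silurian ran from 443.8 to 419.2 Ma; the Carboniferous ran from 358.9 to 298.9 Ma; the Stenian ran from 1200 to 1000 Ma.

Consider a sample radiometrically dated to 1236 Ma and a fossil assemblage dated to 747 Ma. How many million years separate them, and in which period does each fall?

Elapsed time: 1236 − 747 = 489 Myr.
1236 Ma lies within 1400–1200 Ma: Ectasian.
747 Ma lies within 1000–720 Ma: Tonian.

489 million years apart; the first in the Ectasian, the second in the Tonian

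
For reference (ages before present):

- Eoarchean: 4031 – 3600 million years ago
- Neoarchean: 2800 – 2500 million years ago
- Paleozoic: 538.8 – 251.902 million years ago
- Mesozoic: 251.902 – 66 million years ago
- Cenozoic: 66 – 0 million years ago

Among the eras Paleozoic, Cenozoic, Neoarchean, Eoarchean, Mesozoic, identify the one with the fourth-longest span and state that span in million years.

Mesozoic, 185.902 million years

Durations: Paleozoic 286.898; Cenozoic 66; Neoarchean 300; Eoarchean 431; Mesozoic 185.902 Myr.
Sorted longest-first: Eoarchean (431), Neoarchean (300), Paleozoic (286.898), Mesozoic (185.902), Cenozoic (66).
The fourth longest is Mesozoic at 185.902 Myr.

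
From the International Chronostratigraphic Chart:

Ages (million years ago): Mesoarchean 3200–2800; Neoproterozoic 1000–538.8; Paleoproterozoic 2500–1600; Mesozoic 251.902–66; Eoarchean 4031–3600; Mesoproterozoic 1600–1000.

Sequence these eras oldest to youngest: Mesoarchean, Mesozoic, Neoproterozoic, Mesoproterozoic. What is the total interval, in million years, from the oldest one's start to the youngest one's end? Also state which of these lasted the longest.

Mesoarchean, Mesoproterozoic, Neoproterozoic, Mesozoic; total span 3134 Myr; longest is Mesoproterozoic

Start ages (Ma): Mesoarchean 3200, Mesoproterozoic 1600, Neoproterozoic 1000, Mesozoic 251.902.
Ordered oldest to youngest: Mesoarchean, Mesoproterozoic, Neoproterozoic, Mesozoic.
Span = 3200 − 66 = 3134 Myr.
Durations: Mesoproterozoic 600, Mesoarchean 400, Mesozoic 185.902, Neoproterozoic 461.2 → longest is Mesoproterozoic (600 Myr).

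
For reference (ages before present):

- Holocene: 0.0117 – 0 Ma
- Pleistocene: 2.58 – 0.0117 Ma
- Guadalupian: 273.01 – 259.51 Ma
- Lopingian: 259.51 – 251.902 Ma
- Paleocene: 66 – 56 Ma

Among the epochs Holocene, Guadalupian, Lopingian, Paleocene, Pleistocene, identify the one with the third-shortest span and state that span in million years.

Lopingian, 7.608 million years

Start − end for each: Holocene 0.0117 − 0 = 0.0117; Guadalupian 273.01 − 259.51 = 13.5; Lopingian 259.51 − 251.902 = 7.608; Paleocene 66 − 56 = 10; Pleistocene 2.58 − 0.0117 = 2.5683.
Ranking these from shortest: Holocene < Pleistocene < Lopingian < Paleocene < Guadalupian.
Position 3 in that ranking is Lopingian, which lasted 7.608 Myr.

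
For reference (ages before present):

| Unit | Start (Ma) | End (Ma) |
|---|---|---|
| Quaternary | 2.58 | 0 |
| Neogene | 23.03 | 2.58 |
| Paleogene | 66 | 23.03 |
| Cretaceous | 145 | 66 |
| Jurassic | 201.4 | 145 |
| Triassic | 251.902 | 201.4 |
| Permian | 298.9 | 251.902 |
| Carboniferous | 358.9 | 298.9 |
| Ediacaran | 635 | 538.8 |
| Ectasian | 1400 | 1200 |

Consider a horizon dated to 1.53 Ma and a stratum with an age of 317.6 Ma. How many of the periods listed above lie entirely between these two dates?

6

The older date is 317.6 Ma and the younger is 1.53 Ma.
Periods with start < 317.6 and end > 1.53 Ma: Permian (298.9–251.902), Triassic (251.902–201.4), Jurassic (201.4–145), Cretaceous (145–66), Paleogene (66–23.03), Neogene (23.03–2.58).
That is 6 complete periods.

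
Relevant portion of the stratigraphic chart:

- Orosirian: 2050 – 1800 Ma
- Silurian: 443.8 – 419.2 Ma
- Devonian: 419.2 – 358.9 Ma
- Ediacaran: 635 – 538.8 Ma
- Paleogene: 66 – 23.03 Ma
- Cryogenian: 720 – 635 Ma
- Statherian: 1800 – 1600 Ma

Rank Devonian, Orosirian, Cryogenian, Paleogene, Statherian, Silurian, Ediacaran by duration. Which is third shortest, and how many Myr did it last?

Durations: Devonian 60.3; Orosirian 250; Cryogenian 85; Paleogene 42.97; Statherian 200; Silurian 24.6; Ediacaran 96.2 Myr.
Sorted shortest-first: Silurian (24.6), Paleogene (42.97), Devonian (60.3), Cryogenian (85), Ediacaran (96.2), Statherian (200), Orosirian (250).
The third shortest is Devonian at 60.3 Myr.

Devonian, 60.3 million years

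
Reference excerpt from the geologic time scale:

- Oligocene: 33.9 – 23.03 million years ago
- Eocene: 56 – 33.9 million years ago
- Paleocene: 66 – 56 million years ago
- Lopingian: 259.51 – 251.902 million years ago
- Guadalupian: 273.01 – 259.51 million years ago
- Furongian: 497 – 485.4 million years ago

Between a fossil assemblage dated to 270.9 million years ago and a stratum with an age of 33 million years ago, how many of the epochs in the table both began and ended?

270.9 Ma sits inside the Guadalupian (273.01–259.51) and 33 Ma inside the Oligocene (33.9–23.03); neither of those is wholly between the two dates.
The listed epochs lying completely between them are Lopingian, Paleocene, Eocene — 3 in all.

3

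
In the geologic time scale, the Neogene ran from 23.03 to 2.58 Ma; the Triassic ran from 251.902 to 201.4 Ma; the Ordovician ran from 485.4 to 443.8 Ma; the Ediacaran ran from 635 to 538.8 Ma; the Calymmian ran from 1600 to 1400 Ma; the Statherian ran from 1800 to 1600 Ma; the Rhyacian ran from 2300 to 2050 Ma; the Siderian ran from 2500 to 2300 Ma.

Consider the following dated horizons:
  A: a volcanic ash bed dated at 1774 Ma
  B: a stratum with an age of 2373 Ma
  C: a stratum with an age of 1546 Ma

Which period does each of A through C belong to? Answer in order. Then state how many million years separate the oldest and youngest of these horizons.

Match each age against the start–end ranges in the excerpt: A = 1774 Ma → Statherian (1800–1600); B = 2373 Ma → Siderian (2500–2300); C = 1546 Ma → Calymmian (1600–1400).
The largest age is 2373 Ma and the smallest is 1546 Ma; their difference is 827 Myr.

A — Statherian; B — Siderian; C — Calymmian; span 827 million years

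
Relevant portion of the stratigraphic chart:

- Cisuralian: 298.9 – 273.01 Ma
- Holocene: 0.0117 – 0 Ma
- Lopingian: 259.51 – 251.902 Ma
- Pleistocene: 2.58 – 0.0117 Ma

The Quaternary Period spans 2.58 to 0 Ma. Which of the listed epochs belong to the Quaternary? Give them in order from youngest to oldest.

Holocene, Pleistocene

Epochs with both bounds inside 2.58–0 Ma: Holocene (0.0117–0), Pleistocene (2.58–0.0117).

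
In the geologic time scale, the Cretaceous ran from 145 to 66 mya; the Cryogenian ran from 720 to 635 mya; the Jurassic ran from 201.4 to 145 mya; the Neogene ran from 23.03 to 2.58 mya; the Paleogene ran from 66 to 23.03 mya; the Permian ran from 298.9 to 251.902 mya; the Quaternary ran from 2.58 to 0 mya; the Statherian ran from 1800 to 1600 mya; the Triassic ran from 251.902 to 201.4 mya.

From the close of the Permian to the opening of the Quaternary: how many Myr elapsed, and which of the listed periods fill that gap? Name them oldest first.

End of Permian = 251.902 Ma; start of Quaternary = 2.58 Ma.
Gap = 251.902 − 2.58 = 249.322 Myr.
Periods wholly inside 251.902–2.58 Ma: Triassic (251.902–201.4), Jurassic (201.4–145), Cretaceous (145–66), Paleogene (66–23.03), Neogene (23.03–2.58).

249.322 million years; Triassic, Jurassic, Cretaceous, Paleogene, Neogene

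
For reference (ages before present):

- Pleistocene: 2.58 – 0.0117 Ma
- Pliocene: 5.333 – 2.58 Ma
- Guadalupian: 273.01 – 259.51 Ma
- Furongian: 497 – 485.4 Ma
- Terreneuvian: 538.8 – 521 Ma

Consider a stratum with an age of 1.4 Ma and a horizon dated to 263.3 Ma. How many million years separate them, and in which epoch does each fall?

261.9 million years apart; the first in the Pleistocene, the second in the Guadalupian

Elapsed time: 263.3 − 1.4 = 261.9 Myr.
1.4 Ma lies within 2.58–0.0117 Ma: Pleistocene.
263.3 Ma lies within 273.01–259.51 Ma: Guadalupian.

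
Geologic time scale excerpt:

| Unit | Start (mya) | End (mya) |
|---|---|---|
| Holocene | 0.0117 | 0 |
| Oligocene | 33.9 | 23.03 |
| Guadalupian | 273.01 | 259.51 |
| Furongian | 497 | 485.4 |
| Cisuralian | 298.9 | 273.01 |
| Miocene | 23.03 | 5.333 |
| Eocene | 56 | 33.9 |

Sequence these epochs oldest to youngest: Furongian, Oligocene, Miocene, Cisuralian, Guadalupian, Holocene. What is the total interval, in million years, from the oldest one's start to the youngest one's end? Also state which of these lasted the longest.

Furongian → Cisuralian → Guadalupian → Oligocene → Miocene → Holocene; total span 497 Myr; longest is Cisuralian

Start ages (Ma): Furongian 497, Cisuralian 298.9, Guadalupian 273.01, Oligocene 33.9, Miocene 23.03, Holocene 0.0117.
Ordered oldest to youngest: Furongian, Cisuralian, Guadalupian, Oligocene, Miocene, Holocene.
Span = 497 − 0 = 497 Myr.
Durations: Miocene 17.697, Holocene 0.0117, Guadalupian 13.5, Furongian 11.6, Cisuralian 25.89, Oligocene 10.87 → longest is Cisuralian (25.89 Myr).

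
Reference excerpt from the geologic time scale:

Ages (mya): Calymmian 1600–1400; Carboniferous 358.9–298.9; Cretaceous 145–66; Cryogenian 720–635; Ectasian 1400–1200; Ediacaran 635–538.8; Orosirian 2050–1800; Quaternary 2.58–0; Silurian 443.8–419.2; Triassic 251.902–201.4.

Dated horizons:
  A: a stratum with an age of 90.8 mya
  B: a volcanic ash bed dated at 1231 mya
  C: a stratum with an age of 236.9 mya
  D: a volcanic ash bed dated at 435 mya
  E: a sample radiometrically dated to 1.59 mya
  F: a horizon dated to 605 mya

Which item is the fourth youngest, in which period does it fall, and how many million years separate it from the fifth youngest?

D, in the Silurian; 170 million years to F

Smaller Ma means younger, so youngest first: E 1.59 < A 90.8 < C 236.9 < D 435 < F 605 < B 1231.
Counting 4 along gives D (435 Ma); the excerpt puts that inside the Silurian, 443.8–419.2 Ma.
Next in line is F (605 Ma), and 605 − 435 = 170 Myr.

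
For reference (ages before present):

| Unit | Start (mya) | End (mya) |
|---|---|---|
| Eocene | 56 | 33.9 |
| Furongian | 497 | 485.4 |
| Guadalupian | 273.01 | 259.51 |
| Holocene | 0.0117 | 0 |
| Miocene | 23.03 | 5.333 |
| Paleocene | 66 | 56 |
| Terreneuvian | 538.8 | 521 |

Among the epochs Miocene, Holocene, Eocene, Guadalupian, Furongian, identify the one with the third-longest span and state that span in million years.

Guadalupian, 13.5 million years

Durations: Miocene 17.697; Holocene 0.0117; Eocene 22.1; Guadalupian 13.5; Furongian 11.6 Myr.
Sorted longest-first: Eocene (22.1), Miocene (17.697), Guadalupian (13.5), Furongian (11.6), Holocene (0.0117).
The third longest is Guadalupian at 13.5 Myr.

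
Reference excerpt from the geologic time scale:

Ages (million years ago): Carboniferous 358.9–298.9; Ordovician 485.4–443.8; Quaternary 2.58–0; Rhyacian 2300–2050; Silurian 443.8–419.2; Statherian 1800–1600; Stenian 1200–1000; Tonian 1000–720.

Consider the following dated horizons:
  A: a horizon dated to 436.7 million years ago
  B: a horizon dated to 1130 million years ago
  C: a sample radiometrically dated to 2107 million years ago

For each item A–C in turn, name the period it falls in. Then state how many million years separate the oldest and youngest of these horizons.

A: 436.7 Ma lies in 443.8–419.2 Ma, so Silurian.
B: 1130 Ma lies in 1200–1000 Ma, so Stenian.
C: 2107 Ma lies in 2300–2050 Ma, so Rhyacian.
Oldest = 2107 Ma, youngest = 436.7 Ma → span 1670.3 Myr.

A — Silurian; B — Stenian; C — Rhyacian; span 1670.3 million years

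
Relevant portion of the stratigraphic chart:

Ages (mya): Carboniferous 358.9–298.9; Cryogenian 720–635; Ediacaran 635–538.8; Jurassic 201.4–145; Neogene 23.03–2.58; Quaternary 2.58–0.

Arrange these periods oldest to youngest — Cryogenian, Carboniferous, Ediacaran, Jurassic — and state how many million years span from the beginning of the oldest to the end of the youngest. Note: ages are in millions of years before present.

Start ages (Ma): Cryogenian 720, Ediacaran 635, Carboniferous 358.9, Jurassic 201.4.
Ordered oldest to youngest: Cryogenian, Ediacaran, Carboniferous, Jurassic.
Span = 720 − 145 = 575 Myr.

Cryogenian, Ediacaran, Carboniferous, Jurassic; total span 575 Myr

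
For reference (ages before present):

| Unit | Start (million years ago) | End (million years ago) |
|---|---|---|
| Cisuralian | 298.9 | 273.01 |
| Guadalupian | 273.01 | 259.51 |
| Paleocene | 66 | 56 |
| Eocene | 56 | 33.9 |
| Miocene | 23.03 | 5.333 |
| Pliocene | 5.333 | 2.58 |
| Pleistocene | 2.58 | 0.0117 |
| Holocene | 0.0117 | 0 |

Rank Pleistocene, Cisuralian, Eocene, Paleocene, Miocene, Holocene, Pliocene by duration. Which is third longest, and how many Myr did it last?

Start − end for each: Pleistocene 2.58 − 0.0117 = 2.5683; Cisuralian 298.9 − 273.01 = 25.89; Eocene 56 − 33.9 = 22.1; Paleocene 66 − 56 = 10; Miocene 23.03 − 5.333 = 17.697; Holocene 0.0117 − 0 = 0.0117; Pliocene 5.333 − 2.58 = 2.753.
Ranking these from longest: Cisuralian > Eocene > Miocene > Paleocene > Pliocene > Pleistocene > Holocene.
Position 3 in that ranking is Miocene, which lasted 17.697 Myr.

Miocene, 17.697 million years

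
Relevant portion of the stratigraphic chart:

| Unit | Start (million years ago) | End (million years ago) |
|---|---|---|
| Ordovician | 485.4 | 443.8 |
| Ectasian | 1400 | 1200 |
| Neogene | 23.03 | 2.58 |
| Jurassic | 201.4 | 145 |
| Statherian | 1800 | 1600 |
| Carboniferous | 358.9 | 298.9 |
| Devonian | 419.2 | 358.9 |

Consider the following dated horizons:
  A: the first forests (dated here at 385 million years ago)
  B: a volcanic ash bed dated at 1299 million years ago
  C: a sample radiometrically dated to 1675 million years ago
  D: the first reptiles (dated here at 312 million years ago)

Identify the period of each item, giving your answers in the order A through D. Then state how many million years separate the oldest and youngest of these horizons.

A: 385 Ma lies in 419.2–358.9 Ma, so Devonian.
B: 1299 Ma lies in 1400–1200 Ma, so Ectasian.
C: 1675 Ma lies in 1800–1600 Ma, so Statherian.
D: 312 Ma lies in 358.9–298.9 Ma, so Carboniferous.
Oldest = 1675 Ma, youngest = 312 Ma → span 1363 Myr.

A — Devonian; B — Ectasian; C — Statherian; D — Carboniferous; span 1363 million years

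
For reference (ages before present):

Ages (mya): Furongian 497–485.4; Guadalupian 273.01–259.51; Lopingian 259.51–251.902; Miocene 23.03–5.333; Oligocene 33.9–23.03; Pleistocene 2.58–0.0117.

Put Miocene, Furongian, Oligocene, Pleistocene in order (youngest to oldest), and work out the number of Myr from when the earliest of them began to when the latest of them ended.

Start ages (Ma): Furongian 497, Oligocene 33.9, Miocene 23.03, Pleistocene 2.58.
Ordered youngest to oldest: Pleistocene, Miocene, Oligocene, Furongian.
Span = 497 − 0.0117 = 496.9883 Myr.

Pleistocene → Miocene → Oligocene → Furongian; total span 496.9883 Myr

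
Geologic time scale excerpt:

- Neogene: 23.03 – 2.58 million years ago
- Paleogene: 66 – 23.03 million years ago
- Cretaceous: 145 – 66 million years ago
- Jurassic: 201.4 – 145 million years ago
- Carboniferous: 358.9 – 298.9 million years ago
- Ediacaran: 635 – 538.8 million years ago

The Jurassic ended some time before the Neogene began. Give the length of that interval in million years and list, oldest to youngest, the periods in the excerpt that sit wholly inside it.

121.97 million years; Cretaceous, Paleogene

The Jurassic closes at 145 Ma and the Neogene opens at 23.03 Ma, so the interval is 145 − 23.03 = 121.97 Myr.
A period fits inside if it starts at or after 145 Ma and ends at or before 23.03 Ma; oldest first that gives Cretaceous, Paleogene.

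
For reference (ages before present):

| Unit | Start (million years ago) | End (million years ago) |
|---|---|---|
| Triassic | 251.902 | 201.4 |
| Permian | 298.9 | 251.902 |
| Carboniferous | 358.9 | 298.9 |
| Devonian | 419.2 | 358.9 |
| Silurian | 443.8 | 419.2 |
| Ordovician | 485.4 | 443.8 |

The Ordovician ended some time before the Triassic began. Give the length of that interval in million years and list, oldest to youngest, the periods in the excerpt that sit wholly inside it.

191.898 million years; Silurian, Devonian, Carboniferous, Permian

End of Ordovician = 443.8 Ma; start of Triassic = 251.902 Ma.
Gap = 443.8 − 251.902 = 191.898 Myr.
Periods wholly inside 443.8–251.902 Ma: Silurian (443.8–419.2), Devonian (419.2–358.9), Carboniferous (358.9–298.9), Permian (298.9–251.902).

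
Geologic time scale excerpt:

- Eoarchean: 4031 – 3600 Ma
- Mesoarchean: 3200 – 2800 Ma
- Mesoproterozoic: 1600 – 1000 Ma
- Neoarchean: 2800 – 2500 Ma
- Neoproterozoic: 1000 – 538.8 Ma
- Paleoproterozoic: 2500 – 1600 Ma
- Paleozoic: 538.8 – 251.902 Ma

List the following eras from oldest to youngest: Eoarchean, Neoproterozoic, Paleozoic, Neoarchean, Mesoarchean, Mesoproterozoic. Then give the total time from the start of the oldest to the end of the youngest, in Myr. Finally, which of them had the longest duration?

Eoarchean, Mesoarchean, Neoarchean, Mesoproterozoic, Neoproterozoic, Paleozoic; total span 3779.098 Myr; longest is Mesoproterozoic

Start ages (Ma): Eoarchean 4031, Mesoarchean 3200, Neoarchean 2800, Mesoproterozoic 1600, Neoproterozoic 1000, Paleozoic 538.8.
Ordered oldest to youngest: Eoarchean, Mesoarchean, Neoarchean, Mesoproterozoic, Neoproterozoic, Paleozoic.
Span = 4031 − 251.902 = 3779.098 Myr.
Durations: Neoarchean 300, Neoproterozoic 461.2, Paleozoic 286.898, Eoarchean 431, Mesoarchean 400, Mesoproterozoic 600 → longest is Mesoproterozoic (600 Myr).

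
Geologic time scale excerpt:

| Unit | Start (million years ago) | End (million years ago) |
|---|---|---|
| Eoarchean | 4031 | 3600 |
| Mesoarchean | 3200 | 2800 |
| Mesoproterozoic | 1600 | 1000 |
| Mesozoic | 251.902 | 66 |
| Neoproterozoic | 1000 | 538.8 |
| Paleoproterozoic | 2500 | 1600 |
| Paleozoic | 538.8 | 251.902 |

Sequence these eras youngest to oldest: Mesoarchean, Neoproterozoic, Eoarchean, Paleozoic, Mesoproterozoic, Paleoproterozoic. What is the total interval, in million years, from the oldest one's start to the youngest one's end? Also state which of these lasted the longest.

Paleozoic, Neoproterozoic, Mesoproterozoic, Paleoproterozoic, Mesoarchean, Eoarchean; total span 3779.098 Myr; longest is Paleoproterozoic

Start ages (Ma): Eoarchean 4031, Mesoarchean 3200, Paleoproterozoic 2500, Mesoproterozoic 1600, Neoproterozoic 1000, Paleozoic 538.8.
Ordered youngest to oldest: Paleozoic, Neoproterozoic, Mesoproterozoic, Paleoproterozoic, Mesoarchean, Eoarchean.
Span = 4031 − 251.902 = 3779.098 Myr.
Durations: Mesoarchean 400, Neoproterozoic 461.2, Mesoproterozoic 600, Paleozoic 286.898, Eoarchean 431, Paleoproterozoic 900 → longest is Paleoproterozoic (900 Myr).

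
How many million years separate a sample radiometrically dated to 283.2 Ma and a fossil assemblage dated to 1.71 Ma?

283.2 − 1.71 = 281.49 million years.

281.49 million years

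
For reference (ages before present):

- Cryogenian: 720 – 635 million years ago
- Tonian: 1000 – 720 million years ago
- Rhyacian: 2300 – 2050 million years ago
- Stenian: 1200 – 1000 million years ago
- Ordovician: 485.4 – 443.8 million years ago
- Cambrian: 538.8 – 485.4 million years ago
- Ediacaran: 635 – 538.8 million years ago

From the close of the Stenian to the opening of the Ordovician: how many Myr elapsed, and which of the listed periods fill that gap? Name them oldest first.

514.6 million years; Tonian, Cryogenian, Ediacaran, Cambrian

End of Stenian = 1000 Ma; start of Ordovician = 485.4 Ma.
Gap = 1000 − 485.4 = 514.6 Myr.
Periods wholly inside 1000–485.4 Ma: Tonian (1000–720), Cryogenian (720–635), Ediacaran (635–538.8), Cambrian (538.8–485.4).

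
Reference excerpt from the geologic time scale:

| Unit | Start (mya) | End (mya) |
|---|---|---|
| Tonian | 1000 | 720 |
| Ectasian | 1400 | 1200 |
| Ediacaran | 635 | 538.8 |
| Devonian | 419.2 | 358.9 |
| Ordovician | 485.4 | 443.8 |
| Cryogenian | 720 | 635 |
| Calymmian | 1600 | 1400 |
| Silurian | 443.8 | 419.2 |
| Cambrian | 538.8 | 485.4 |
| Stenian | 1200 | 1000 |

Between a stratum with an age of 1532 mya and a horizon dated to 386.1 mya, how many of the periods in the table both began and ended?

8

1532 Ma sits inside the Calymmian (1600–1400) and 386.1 Ma inside the Devonian (419.2–358.9); neither of those is wholly between the two dates.
The listed periods lying completely between them are Ectasian, Stenian, Tonian, Cryogenian, Ediacaran, Cambrian, Ordovician, Silurian — 8 in all.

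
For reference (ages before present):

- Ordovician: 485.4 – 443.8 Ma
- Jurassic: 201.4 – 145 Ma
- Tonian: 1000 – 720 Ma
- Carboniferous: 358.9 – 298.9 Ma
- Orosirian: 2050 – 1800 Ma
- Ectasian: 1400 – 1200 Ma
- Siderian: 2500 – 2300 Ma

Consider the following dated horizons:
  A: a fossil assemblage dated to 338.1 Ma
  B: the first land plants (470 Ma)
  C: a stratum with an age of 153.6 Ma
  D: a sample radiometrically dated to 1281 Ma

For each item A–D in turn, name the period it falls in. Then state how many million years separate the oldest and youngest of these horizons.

A — Carboniferous; B — Ordovician; C — Jurassic; D — Ectasian; span 1127.4 million years

Match each age against the start–end ranges in the excerpt: A = 338.1 Ma → Carboniferous (358.9–298.9); B = 470 Ma → Ordovician (485.4–443.8); C = 153.6 Ma → Jurassic (201.4–145); D = 1281 Ma → Ectasian (1400–1200).
The largest age is 1281 Ma and the smallest is 153.6 Ma; their difference is 1127.4 Myr.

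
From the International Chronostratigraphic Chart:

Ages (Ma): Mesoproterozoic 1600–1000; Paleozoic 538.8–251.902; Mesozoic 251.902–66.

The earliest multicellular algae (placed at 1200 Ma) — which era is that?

Mesoproterozoic

1200 Ma lies between 1600 and 1000 Ma, so it falls in the Mesoproterozoic.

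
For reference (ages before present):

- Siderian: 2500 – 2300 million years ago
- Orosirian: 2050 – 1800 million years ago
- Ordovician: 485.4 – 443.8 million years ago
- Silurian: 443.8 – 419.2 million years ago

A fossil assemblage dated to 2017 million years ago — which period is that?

2017 Ma lies between 2050 and 1800 Ma, so it falls in the Orosirian.

Orosirian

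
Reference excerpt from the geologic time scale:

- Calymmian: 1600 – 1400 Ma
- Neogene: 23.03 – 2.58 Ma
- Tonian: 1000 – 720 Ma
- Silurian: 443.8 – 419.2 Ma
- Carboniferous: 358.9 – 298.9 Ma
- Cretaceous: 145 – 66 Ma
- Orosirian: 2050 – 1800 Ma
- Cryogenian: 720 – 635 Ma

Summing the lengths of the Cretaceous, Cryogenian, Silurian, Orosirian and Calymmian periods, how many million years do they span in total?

638.6 million years

Duration is start − end for each: (145 − 66) + (720 − 635) + (443.8 − 419.2) + (2050 − 1800) + (1600 − 1400).
That is 79 + 85 + 24.6 + 250 + 200, which totals 638.6 million years.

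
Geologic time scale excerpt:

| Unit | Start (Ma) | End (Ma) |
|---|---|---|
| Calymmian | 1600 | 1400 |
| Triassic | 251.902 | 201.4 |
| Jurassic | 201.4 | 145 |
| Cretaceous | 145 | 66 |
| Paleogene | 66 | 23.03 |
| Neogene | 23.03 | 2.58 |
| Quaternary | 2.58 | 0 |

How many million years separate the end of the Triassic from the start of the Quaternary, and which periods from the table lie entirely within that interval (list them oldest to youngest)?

End of Triassic = 201.4 Ma; start of Quaternary = 2.58 Ma.
Gap = 201.4 − 2.58 = 198.82 Myr.
Periods wholly inside 201.4–2.58 Ma: Jurassic (201.4–145), Cretaceous (145–66), Paleogene (66–23.03), Neogene (23.03–2.58).

198.82 million years; Jurassic, Cretaceous, Paleogene, Neogene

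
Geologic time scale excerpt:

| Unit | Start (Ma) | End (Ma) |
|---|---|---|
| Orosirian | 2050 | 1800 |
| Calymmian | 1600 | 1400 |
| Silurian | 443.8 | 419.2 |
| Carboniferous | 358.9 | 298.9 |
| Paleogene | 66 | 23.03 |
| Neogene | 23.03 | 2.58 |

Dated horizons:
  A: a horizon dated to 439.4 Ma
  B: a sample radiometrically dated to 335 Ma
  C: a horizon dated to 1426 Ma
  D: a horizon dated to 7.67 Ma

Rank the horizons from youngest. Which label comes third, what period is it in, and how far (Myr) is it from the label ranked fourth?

Sorted youngest-first by Ma: D (7.67), B (335), A (439.4), C (1426).
The third youngest is A at 439.4 Ma, which lies in 443.8–419.2 Ma: the Silurian.
The fourth youngest is C at 1426 Ma; separation = |439.4 − 1426| = 986.6 Myr.

A, in the Silurian; 986.6 million years to C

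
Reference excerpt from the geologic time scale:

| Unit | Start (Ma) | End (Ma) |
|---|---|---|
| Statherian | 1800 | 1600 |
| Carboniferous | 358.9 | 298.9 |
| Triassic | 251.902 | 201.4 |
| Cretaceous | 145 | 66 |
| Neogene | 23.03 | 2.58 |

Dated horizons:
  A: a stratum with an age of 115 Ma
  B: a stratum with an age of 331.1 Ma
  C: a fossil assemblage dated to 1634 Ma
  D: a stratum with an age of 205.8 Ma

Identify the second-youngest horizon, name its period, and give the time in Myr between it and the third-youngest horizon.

Sorted youngest-first by Ma: A (115), D (205.8), B (331.1), C (1634).
The second youngest is D at 205.8 Ma, which lies in 251.902–201.4 Ma: the Triassic.
The third youngest is B at 331.1 Ma; separation = |205.8 − 331.1| = 125.3 Myr.

D, in the Triassic; 125.3 million years to B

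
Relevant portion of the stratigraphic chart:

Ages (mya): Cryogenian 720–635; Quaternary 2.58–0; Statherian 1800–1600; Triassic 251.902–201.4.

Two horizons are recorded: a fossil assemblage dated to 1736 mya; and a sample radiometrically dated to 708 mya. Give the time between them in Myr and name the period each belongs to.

1028 million years apart; the first in the Statherian, the second in the Cryogenian

Elapsed time: 1736 − 708 = 1028 Myr.
1736 Ma lies within 1800–1600 Ma: Statherian.
708 Ma lies within 720–635 Ma: Cryogenian.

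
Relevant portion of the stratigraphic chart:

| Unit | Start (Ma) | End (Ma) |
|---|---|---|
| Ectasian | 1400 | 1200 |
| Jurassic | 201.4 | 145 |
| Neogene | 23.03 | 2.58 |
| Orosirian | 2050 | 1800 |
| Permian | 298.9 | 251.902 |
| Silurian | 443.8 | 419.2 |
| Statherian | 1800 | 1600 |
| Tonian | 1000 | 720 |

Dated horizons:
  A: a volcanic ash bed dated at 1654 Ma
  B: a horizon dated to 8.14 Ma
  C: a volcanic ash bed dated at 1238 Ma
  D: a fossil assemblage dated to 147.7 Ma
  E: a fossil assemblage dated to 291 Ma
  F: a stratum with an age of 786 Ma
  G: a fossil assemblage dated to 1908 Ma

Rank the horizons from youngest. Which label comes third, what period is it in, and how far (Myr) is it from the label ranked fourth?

Sorted youngest-first by Ma: B (8.14), D (147.7), E (291), F (786), C (1238), A (1654), G (1908).
The third youngest is E at 291 Ma, which lies in 298.9–251.902 Ma: the Permian.
The fourth youngest is F at 786 Ma; separation = |291 − 786| = 495 Myr.

E, in the Permian; 495 million years to F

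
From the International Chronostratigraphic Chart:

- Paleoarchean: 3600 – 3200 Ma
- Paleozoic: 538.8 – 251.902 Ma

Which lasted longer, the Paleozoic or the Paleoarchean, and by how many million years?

Paleozoic: 538.8 − 251.902 = 286.898 Myr.
Paleoarchean: 3600 − 3200 = 400 Myr.
Difference: 400 − 286.898 = 113.102 Myr, so the Paleoarchean was longer.

Paleoarchean, by 113.102 million years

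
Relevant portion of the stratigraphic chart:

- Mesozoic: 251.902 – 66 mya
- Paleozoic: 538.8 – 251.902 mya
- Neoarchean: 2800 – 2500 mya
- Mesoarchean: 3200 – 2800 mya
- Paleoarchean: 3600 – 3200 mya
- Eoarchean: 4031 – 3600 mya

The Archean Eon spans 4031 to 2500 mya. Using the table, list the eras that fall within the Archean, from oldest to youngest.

Eras with both bounds inside 4031–2500 Ma: Eoarchean (4031–3600), Paleoarchean (3600–3200), Mesoarchean (3200–2800), Neoarchean (2800–2500).

Eoarchean, Paleoarchean, Mesoarchean, Neoarchean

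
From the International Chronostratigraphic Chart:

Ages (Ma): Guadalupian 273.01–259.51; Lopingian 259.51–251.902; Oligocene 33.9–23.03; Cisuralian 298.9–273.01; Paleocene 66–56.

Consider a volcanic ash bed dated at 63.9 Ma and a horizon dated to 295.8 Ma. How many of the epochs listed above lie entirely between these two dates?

2

The older date is 295.8 Ma and the younger is 63.9 Ma.
Epochs with start < 295.8 and end > 63.9 Ma: Guadalupian (273.01–259.51), Lopingian (259.51–251.902).
That is 2 complete epochs.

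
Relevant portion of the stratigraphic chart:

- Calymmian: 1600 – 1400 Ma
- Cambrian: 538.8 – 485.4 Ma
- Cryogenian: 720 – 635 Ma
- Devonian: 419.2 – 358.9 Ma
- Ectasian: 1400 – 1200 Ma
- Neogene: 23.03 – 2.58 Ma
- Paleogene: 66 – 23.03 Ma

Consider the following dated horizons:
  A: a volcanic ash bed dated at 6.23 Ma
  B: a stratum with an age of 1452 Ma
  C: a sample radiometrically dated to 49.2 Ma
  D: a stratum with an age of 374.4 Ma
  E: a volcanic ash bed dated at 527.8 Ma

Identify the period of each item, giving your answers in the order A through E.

A — Neogene; B — Calymmian; C — Paleogene; D — Devonian; E — Cambrian

Match each age against the start–end ranges in the excerpt: A = 6.23 Ma → Neogene (23.03–2.58); B = 1452 Ma → Calymmian (1600–1400); C = 49.2 Ma → Paleogene (66–23.03); D = 374.4 Ma → Devonian (419.2–358.9); E = 527.8 Ma → Cambrian (538.8–485.4).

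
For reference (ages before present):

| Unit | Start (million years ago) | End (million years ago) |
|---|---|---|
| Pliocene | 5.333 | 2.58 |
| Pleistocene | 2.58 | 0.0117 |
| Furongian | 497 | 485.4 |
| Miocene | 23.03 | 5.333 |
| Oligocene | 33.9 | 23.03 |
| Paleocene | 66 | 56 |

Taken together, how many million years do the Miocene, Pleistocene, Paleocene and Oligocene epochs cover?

Duration is start − end for each: (23.03 − 5.333) + (2.58 − 0.0117) + (66 − 56) + (33.9 − 23.03).
That is 17.697 + 2.5683 + 10 + 10.87, which totals 41.1353 million years.

41.1353 million years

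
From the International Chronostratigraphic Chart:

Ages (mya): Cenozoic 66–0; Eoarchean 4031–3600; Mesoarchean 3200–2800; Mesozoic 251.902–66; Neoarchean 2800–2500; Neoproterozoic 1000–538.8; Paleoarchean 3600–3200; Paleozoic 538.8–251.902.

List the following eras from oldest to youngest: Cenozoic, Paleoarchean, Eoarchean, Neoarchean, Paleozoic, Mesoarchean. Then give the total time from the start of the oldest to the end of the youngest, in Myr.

Eoarchean → Paleoarchean → Mesoarchean → Neoarchean → Paleozoic → Cenozoic; total span 4031 Myr

From the excerpt: Cenozoic 66–0; Paleoarchean 3600–3200; Eoarchean 4031–3600; Neoarchean 2800–2500; Paleozoic 538.8–251.902; Mesoarchean 3200–2800 (Ma).
Larger Ma is earlier, so the oldest is Eoarchean and the youngest is Cenozoic; oldest to youngest: Eoarchean, Paleoarchean, Mesoarchean, Neoarchean, Paleozoic, Cenozoic.
Oldest start 4031 minus youngest end 0 gives 4031 Myr overall.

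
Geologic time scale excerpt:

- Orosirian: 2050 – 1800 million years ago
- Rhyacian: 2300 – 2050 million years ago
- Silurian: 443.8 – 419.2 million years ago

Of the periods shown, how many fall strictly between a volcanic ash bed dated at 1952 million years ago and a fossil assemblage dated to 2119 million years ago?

Checking each listed span, none has both start < 2119 Ma and end > 1952 Ma — every period straddles one of the two dates or lies outside them — so the count is 0.

0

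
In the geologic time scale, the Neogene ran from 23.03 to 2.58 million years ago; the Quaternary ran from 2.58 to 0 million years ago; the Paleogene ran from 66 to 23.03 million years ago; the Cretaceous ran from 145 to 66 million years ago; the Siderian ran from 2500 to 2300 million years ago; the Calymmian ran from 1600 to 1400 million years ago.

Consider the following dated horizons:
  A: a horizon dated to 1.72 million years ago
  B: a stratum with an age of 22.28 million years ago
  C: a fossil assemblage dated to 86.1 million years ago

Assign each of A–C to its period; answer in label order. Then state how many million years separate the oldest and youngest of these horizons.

A — Quaternary; B — Neogene; C — Cretaceous; span 84.38 million years

A: 1.72 Ma lies in 2.58–0 Ma, so Quaternary.
B: 22.28 Ma lies in 23.03–2.58 Ma, so Neogene.
C: 86.1 Ma lies in 145–66 Ma, so Cretaceous.
Oldest = 86.1 Ma, youngest = 1.72 Ma → span 84.38 Myr.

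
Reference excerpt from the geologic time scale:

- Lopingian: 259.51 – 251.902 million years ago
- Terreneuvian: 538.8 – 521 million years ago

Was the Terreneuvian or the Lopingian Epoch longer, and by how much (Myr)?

Terreneuvian, by 10.192 million years

Terreneuvian: 538.8 − 521 = 17.8 Myr.
Lopingian: 259.51 − 251.902 = 7.608 Myr.
Difference: 17.8 − 7.608 = 10.192 Myr, so the Terreneuvian was longer.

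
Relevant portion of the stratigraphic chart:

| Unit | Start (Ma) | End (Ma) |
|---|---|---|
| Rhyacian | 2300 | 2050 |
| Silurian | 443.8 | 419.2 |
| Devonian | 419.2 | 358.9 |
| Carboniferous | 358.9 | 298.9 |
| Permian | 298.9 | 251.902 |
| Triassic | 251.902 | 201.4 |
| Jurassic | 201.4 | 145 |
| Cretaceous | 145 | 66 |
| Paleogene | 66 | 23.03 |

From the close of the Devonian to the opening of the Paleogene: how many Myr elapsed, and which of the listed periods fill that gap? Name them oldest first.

292.9 million years; Carboniferous, Permian, Triassic, Jurassic, Cretaceous

The Devonian closes at 358.9 Ma and the Paleogene opens at 66 Ma, so the interval is 358.9 − 66 = 292.9 Myr.
A period fits inside if it starts at or after 358.9 Ma and ends at or before 66 Ma; oldest first that gives Carboniferous, Permian, Triassic, Jurassic, Cretaceous.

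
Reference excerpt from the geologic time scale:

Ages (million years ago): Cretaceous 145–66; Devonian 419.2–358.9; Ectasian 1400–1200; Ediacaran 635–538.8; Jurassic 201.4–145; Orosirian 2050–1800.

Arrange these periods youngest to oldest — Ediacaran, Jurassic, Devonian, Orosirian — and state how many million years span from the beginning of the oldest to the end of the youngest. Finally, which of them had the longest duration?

Jurassic → Devonian → Ediacaran → Orosirian; total span 1905 Myr; longest is Orosirian

Start ages (Ma): Orosirian 2050, Ediacaran 635, Devonian 419.2, Jurassic 201.4.
Ordered youngest to oldest: Jurassic, Devonian, Ediacaran, Orosirian.
Span = 2050 − 145 = 1905 Myr.
Durations: Ediacaran 96.2, Devonian 60.3, Jurassic 56.4, Orosirian 250 → longest is Orosirian (250 Myr).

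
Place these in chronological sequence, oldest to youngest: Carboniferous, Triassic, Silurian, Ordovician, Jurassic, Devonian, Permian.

Group by era (each group listed oldest first) — Paleozoic: Ordovician, Silurian, Devonian, Carboniferous, Permian; Mesozoic: Triassic, Jurassic. The eras run Paleozoic → Mesozoic → Cenozoic. Concatenating the groups in that era order gives oldest to youngest directly.

Ordovician, Silurian, Devonian, Carboniferous, Permian, Triassic, Jurassic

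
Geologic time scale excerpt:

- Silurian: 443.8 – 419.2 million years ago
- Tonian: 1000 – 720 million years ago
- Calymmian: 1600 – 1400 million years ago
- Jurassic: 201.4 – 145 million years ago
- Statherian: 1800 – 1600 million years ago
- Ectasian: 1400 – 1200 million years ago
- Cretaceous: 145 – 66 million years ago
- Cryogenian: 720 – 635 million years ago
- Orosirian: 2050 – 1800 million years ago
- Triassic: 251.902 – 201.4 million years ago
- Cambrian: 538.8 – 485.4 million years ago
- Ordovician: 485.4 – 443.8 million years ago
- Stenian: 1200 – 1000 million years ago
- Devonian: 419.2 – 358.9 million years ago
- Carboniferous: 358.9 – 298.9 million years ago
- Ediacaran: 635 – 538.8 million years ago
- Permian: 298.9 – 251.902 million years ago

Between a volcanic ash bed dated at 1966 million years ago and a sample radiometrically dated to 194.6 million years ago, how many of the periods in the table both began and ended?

14

1966 Ma sits inside the Orosirian (2050–1800) and 194.6 Ma inside the Jurassic (201.4–145); neither of those is wholly between the two dates.
The listed periods lying completely between them are Statherian, Calymmian, Ectasian, Stenian, Tonian, Cryogenian, Ediacaran, Cambrian, Ordovician, Silurian, Devonian, Carboniferous, Permian, Triassic — 14 in all.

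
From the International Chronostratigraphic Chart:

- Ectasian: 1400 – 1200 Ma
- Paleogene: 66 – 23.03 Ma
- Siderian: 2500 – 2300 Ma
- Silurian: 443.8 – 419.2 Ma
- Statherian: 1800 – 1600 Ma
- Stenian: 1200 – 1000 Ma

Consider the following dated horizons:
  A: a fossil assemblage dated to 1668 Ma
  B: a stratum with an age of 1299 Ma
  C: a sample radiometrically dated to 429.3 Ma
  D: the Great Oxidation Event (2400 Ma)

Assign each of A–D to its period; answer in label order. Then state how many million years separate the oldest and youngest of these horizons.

Match each age against the start–end ranges in the excerpt: A = 1668 Ma → Statherian (1800–1600); B = 1299 Ma → Ectasian (1400–1200); C = 429.3 Ma → Silurian (443.8–419.2); D = 2400 Ma → Siderian (2500–2300).
The largest age is 2400 Ma and the smallest is 429.3 Ma; their difference is 1970.7 Myr.

A — Statherian; B — Ectasian; C — Silurian; D — Siderian; span 1970.7 million years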